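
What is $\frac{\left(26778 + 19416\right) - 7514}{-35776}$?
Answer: $- \frac{4835}{4472} \approx -1.0812$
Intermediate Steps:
$\frac{\left(26778 + 19416\right) - 7514}{-35776} = \left(46194 - 7514\right) \left(- \frac{1}{35776}\right) = 38680 \left(- \frac{1}{35776}\right) = - \frac{4835}{4472}$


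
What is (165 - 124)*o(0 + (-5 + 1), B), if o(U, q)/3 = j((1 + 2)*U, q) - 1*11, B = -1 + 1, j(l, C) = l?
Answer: -2829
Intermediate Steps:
B = 0
o(U, q) = -33 + 9*U (o(U, q) = 3*((1 + 2)*U - 1*11) = 3*(3*U - 11) = 3*(-11 + 3*U) = -33 + 9*U)
(165 - 124)*o(0 + (-5 + 1), B) = (165 - 124)*(-33 + 9*(0 + (-5 + 1))) = 41*(-33 + 9*(0 - 4)) = 41*(-33 + 9*(-4)) = 41*(-33 - 36) = 41*(-69) = -2829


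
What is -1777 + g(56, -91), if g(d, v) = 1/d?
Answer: -99511/56 ≈ -1777.0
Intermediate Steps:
-1777 + g(56, -91) = -1777 + 1/56 = -99511/56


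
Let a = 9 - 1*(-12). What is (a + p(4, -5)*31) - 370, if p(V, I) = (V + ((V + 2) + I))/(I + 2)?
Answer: -1202/3 ≈ -400.67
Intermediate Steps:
a = 21 (a = 9 + 12 = 21)
p(V, I) = (2 + I + 2*V)/(2 + I) (p(V, I) = (V + ((2 + V) + I))/(2 + I) = (V + (2 + I + V))/(2 + I) = (2 + I + 2*V)/(2 + I))
(a + p(4, -5)*31) - 370 = (21 + ((2 - 5 + 2*4)/(2 - 5))*31) - 370 = (21 + ((2 - 5 + 8)/(-3))*31) - 370 = (21 - ⅓*5*31) - 370 = (21 - 5/3*31) - 370 = (21 - 155/3) - 370 = -92/3 - 370 = -1202/3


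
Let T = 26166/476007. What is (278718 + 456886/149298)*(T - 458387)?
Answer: -72060755302421386425/564022961 ≈ -1.2776e+11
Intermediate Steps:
T = 1246/22667 (T = 26166*(1/476007) = 1246/22667 ≈ 0.054970)
(278718 + 456886/149298)*(T - 458387) = (278718 + 456886/149298)*(1246/22667 - 458387) = (278718 + 456886*(1/149298))*(-10390256883/22667) = (278718 + 228443/74649)*(-10390256883/22667) = (20806248425/74649)*(-10390256883/22667) = -72060755302421386425/564022961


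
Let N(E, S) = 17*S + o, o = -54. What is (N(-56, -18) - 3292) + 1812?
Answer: -1840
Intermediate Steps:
N(E, S) = -54 + 17*S (N(E, S) = 17*S - 54 = -54 + 17*S)
(N(-56, -18) - 3292) + 1812 = ((-54 + 17*(-18)) - 3292) + 1812 = ((-54 - 306) - 3292) + 1812 = (-360 - 3292) + 1812 = -3652 + 1812 = -1840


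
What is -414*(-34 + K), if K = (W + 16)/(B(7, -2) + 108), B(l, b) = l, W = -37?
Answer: 70758/5 ≈ 14152.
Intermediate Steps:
K = -21/115 (K = (-37 + 16)/(7 + 108) = -21/115 ≈ -0.18261)
-414*(-34 + K) = -414*(-34 - 21/115) = -414*(-3931/115) = 70758/5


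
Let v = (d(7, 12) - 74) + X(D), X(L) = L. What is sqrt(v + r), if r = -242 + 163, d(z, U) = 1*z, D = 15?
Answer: I*sqrt(131) ≈ 11.446*I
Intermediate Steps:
d(z, U) = z
r = -79
v = -52 (v = (7 - 74) + 15 = -67 + 15 = -52)
sqrt(v + r) = sqrt(-52 - 79) = sqrt(-131) = I*sqrt(131)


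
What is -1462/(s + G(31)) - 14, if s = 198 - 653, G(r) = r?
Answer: -2237/212 ≈ -10.552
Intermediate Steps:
s = -455
-1462/(s + G(31)) - 14 = -1462/(-455 + 31) - 14 = -1462/(-424) - 14 = -1/424*(-1462) - 14 = 731/212 - 14 = -2237/212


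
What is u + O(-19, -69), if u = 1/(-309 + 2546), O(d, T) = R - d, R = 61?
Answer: 178961/2237 ≈ 80.000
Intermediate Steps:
O(d, T) = 61 - d
u = 1/2237 ≈ 0.00044703
u + O(-19, -69) = 1/2237 + (61 - 1*(-19)) = 1/2237 + (61 + 19) = 1/2237 + 80 = 178961/2237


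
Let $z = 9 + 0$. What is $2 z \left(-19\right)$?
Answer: $-342$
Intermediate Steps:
$z = 9$
$2 z \left(-19\right) = 2 \cdot 9 \left(-19\right) = 18 \left(-19\right) = -342$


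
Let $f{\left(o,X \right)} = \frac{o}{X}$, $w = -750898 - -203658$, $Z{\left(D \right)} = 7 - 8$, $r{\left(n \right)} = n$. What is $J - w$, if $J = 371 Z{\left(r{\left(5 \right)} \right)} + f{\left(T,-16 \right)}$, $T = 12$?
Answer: $\frac{2187473}{4} \approx 5.4687 \cdot 10^{5}$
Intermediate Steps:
$Z{\left(D \right)} = -1$ ($Z{\left(D \right)} = 7 - 8 = -1$)
$w = -547240$ ($w = -750898 + 203658 = -547240$)
$J = - \frac{1487}{4}$ ($J = 371 \left(-1\right) + \frac{12}{-16} = -371 + 12 \left(- \frac{1}{16}\right) = -371 - \frac{3}{4} = - \frac{1487}{4} \approx -371.75$)
$J - w = - \frac{1487}{4} - -547240 = - \frac{1487}{4} + 547240 = \frac{2187473}{4}$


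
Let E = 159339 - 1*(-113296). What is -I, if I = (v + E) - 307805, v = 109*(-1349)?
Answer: 182211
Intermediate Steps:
E = 272635 (E = 159339 + 113296 = 272635)
v = -147041
I = -182211 (I = (-147041 + 272635) - 307805 = 125594 - 307805 = -182211)
-I = -1*(-182211) = 182211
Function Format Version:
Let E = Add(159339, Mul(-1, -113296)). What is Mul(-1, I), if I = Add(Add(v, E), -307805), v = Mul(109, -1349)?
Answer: 182211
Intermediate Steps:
E = 272635 (E = Add(159339, 113296) = 272635)
v = -147041
I = -182211 (I = Add(Add(-147041, 272635), -307805) = Add(125594, -307805) = -182211)
Mul(-1, I) = Mul(-1, -182211) = 182211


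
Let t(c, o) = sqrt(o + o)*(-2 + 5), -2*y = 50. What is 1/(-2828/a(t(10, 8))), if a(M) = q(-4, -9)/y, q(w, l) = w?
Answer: -1/17675 ≈ -5.6577e-5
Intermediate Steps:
y = -25 (y = -1/2*50 = -25)
t(c, o) = 3*sqrt(2)*sqrt(o) (t(c, o) = sqrt(2*o)*3 = (sqrt(2)*sqrt(o))*3 = 3*sqrt(2)*sqrt(o))
a(M) = 4/25 (a(M) = -4/(-25) = -4*(-1/25) = 4/25)
1/(-2828/a(t(10, 8))) = 1/(-2828/4/25) = 1/(-2828*25/4) = 1/(-17675) = -1/17675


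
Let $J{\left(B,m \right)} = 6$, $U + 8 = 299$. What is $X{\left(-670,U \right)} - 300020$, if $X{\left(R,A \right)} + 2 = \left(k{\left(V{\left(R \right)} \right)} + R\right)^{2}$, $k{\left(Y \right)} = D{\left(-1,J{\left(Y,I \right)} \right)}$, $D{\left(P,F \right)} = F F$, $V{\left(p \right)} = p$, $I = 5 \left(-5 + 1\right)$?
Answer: $101934$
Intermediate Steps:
$U = 291$ ($U = -8 + 299 = 291$)
$I = -20$ ($I = 5 \left(-4\right) = -20$)
$D{\left(P,F \right)} = F^{2}$
$k{\left(Y \right)} = 36$ ($k{\left(Y \right)} = 6^{2} = 36$)
$X{\left(R,A \right)} = -2 + \left(36 + R\right)^{2}$
$X{\left(-670,U \right)} - 300020 = \left(-2 + \left(36 - 670\right)^{2}\right) - 300020 = \left(-2 + \left(-634\right)^{2}\right) - 300020 = \left(-2 + 401956\right) - 300020 = 401954 - 300020 = 101934$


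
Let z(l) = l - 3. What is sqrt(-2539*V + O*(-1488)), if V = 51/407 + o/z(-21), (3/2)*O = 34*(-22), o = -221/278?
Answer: sqrt(341789472023613537)/678876 ≈ 861.17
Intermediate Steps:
z(l) = -3 + l
o = -221/278 (o = -221*1/278 = -221/278 ≈ -0.79496)
O = -1496/3 (O = 2*(34*(-22))/3 = (2/3)*(-748) = -1496/3 ≈ -498.67)
V = 430219/2715504 (V = 51/407 - 221/(278*(-3 - 21)) = 51*(1/407) - 221/278/(-24) = 51/407 - 221/278*(-1/24) = 51/407 + 221/6672 = 430219/2715504 ≈ 0.15843)
sqrt(-2539*V + O*(-1488)) = sqrt(-2539*430219/2715504 - 1496/3*(-1488)) = sqrt(-1092326041/2715504 + 742016) = sqrt(2013855090023/2715504) = sqrt(341789472023613537)/678876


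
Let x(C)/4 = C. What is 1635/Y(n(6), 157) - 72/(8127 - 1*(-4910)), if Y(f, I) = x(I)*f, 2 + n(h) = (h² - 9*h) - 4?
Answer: -7466893/65497888 ≈ -0.11400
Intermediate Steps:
x(C) = 4*C
n(h) = -6 + h² - 9*h (n(h) = -2 + ((h² - 9*h) - 4) = -2 + (-4 + h² - 9*h) = -6 + h² - 9*h)
Y(f, I) = 4*I*f (Y(f, I) = (4*I)*f = 4*I*f)
1635/Y(n(6), 157) - 72/(8127 - 1*(-4910)) = 1635/((4*157*(-6 + 6² - 9*6))) - 72/(8127 - 1*(-4910)) = 1635/((4*157*(-6 + 36 - 54))) - 72/(8127 + 4910) = 1635/((4*157*(-24))) - 72/13037 = 1635/(-15072) - 72*1/13037 = 1635*(-1/15072) - 72/13037 = -545/5024 - 72/13037 = -7466893/65497888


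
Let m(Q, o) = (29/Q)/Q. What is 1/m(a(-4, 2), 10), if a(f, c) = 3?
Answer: 9/29 ≈ 0.31034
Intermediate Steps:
m(Q, o) = 29/Q²
1/m(a(-4, 2), 10) = 1/(29/3²) = 1/(29*(⅑)) = 1/(29/9) = 9/29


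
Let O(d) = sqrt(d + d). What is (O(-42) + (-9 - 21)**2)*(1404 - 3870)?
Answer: -2219400 - 4932*I*sqrt(21) ≈ -2.2194e+6 - 22601.0*I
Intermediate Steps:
O(d) = sqrt(2)*sqrt(d) (O(d) = sqrt(2*d) = sqrt(2)*sqrt(d))
(O(-42) + (-9 - 21)**2)*(1404 - 3870) = (sqrt(2)*sqrt(-42) + (-9 - 21)**2)*(1404 - 3870) = (sqrt(2)*(I*sqrt(42)) + (-30)**2)*(-2466) = (2*I*sqrt(21) + 900)*(-2466) = (900 + 2*I*sqrt(21))*(-2466) = -2219400 - 4932*I*sqrt(21)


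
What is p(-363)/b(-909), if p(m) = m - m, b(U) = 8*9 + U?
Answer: 0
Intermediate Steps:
b(U) = 72 + U
p(m) = 0
p(-363)/b(-909) = 0/(72 - 909) = 0/(-837) = 0*(-1/837) = 0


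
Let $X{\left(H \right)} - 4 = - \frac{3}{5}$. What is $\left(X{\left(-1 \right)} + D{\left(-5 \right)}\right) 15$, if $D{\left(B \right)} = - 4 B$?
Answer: $351$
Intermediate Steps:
$X{\left(H \right)} = \frac{17}{5}$ ($X{\left(H \right)} = 4 - \frac{3}{5} = \frac{17}{5}$)
$\left(X{\left(-1 \right)} + D{\left(-5 \right)}\right) 15 = \left(\frac{17}{5} - -20\right) 15 = \left(\frac{17}{5} + 20\right) 15 = \frac{117}{5} \cdot 15 = 351$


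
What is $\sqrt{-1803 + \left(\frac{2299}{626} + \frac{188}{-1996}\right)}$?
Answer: $\frac{3 i \sqrt{19509232891898}}{312374} \approx 42.42 i$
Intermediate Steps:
$\sqrt{-1803 + \left(\frac{2299}{626} + \frac{188}{-1996}\right)} = \sqrt{-1803 + \left(2299 \cdot \frac{1}{626} + 188 \left(- \frac{1}{1996}\right)\right)} = \sqrt{-1803 + \left(\frac{2299}{626} - \frac{47}{499}\right)} = \sqrt{-1803 + \frac{1117779}{312374}} = \sqrt{- \frac{562092543}{312374}} = \frac{3 i \sqrt{19509232891898}}{312374}$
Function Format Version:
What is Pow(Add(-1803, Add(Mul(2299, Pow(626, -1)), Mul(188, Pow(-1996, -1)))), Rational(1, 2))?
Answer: Mul(Rational(3, 312374), I, Pow(19509232891898, Rational(1, 2))) ≈ Mul(42.420, I)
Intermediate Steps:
Pow(Add(-1803, Add(Mul(2299, Pow(626, -1)), Mul(188, Pow(-1996, -1)))), Rational(1, 2)) = Pow(Add(-1803, Add(Mul(2299, Rational(1, 626)), Mul(188, Rational(-1, 1996)))), Rational(1, 2)) = Pow(Add(-1803, Add(Rational(2299, 626), Rational(-47, 499))), Rational(1, 2)) = Pow(Add(-1803, Rational(1117779, 312374)), Rational(1, 2)) = Pow(Rational(-562092543, 312374), Rational(1, 2)) = Mul(Rational(3, 312374), I, Pow(19509232891898, Rational(1, 2)))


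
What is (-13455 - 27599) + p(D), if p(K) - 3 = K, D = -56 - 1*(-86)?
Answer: -41021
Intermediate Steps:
D = 30 (D = -56 + 86 = 30)
p(K) = 3 + K
(-13455 - 27599) + p(D) = (-13455 - 27599) + (3 + 30) = -41054 + 33 = -41021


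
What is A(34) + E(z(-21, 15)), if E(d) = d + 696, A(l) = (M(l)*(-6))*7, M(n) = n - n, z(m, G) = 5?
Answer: 701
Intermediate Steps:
M(n) = 0
A(l) = 0 (A(l) = (0*(-6))*7 = 0*7 = 0)
E(d) = 696 + d
A(34) + E(z(-21, 15)) = 0 + (696 + 5) = 0 + 701 = 701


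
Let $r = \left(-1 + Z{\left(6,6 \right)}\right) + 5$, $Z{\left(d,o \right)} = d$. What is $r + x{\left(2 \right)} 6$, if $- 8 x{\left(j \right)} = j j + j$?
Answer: $\frac{11}{2} \approx 5.5$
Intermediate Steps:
$r = 10$ ($r = \left(-1 + 6\right) + 5 = 5 + 5 = 10$)
$x{\left(j \right)} = - \frac{j}{8} - \frac{j^{2}}{8}$ ($x{\left(j \right)} = - \frac{j j + j}{8} = - \frac{j^{2} + j}{8} = - \frac{j + j^{2}}{8} = - \frac{j}{8} - \frac{j^{2}}{8}$)
$r + x{\left(2 \right)} 6 = 10 + \left(- \frac{1}{8}\right) 2 \left(1 + 2\right) 6 = 10 + \left(- \frac{1}{8}\right) 2 \cdot 3 \cdot 6 = 10 - \frac{9}{2} = \frac{11}{2}$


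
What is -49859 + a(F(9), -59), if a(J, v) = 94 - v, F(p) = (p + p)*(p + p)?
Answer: -49706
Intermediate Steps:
F(p) = 4*p**2 (F(p) = (2*p)*(2*p) = 4*p**2)
-49859 + a(F(9), -59) = -49859 + (94 - 1*(-59)) = -49859 + (94 + 59) = -49859 + 153 = -49706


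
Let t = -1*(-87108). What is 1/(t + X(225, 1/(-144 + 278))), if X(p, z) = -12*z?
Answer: 67/5836230 ≈ 1.1480e-5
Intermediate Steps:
t = 87108
1/(t + X(225, 1/(-144 + 278))) = 1/(87108 - 12/(-144 + 278)) = 1/(87108 - 12/134) = 1/(87108 - 12*1/134) = 1/(87108 - 6/67) = 1/(5836230/67) = 67/5836230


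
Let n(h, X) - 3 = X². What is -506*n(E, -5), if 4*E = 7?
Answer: -14168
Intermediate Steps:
E = 7/4 (E = (¼)*7 = 7/4 ≈ 1.7500)
n(h, X) = 3 + X²
-506*n(E, -5) = -506*(3 + (-5)²) = -506*(3 + 25) = -506*28 = -14168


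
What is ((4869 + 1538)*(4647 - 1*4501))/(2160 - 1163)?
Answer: 935422/997 ≈ 938.24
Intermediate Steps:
((4869 + 1538)*(4647 - 1*4501))/(2160 - 1163) = (6407*(4647 - 4501))/997 = (6407*146)*(1/997) = 935422*(1/997) = 935422/997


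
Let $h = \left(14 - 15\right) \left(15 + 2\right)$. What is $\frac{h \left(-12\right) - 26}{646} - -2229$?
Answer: $\frac{720056}{323} \approx 2229.3$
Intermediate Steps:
$h = -17$ ($h = \left(-1\right) 17 = -17$)
$\frac{h \left(-12\right) - 26}{646} - -2229 = \frac{\left(-17\right) \left(-12\right) - 26}{646} - -2229 = \left(204 - 26\right) \frac{1}{646} + 2229 = 178 \cdot \frac{1}{646} + 2229 = \frac{89}{323} + 2229 = \frac{720056}{323}$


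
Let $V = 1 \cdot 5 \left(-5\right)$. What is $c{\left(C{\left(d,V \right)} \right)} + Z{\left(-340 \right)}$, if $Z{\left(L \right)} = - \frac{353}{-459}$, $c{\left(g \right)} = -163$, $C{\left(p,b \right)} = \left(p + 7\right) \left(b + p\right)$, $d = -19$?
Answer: $- \frac{74464}{459} \approx -162.23$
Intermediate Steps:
$V = -25$ ($V = 5 \left(-5\right) = -25$)
$C{\left(p,b \right)} = \left(7 + p\right) \left(b + p\right)$
$Z{\left(L \right)} = \frac{353}{459}$ ($Z{\left(L \right)} = \left(-353\right) \left(- \frac{1}{459}\right) = \frac{353}{459}$)
$c{\left(C{\left(d,V \right)} \right)} + Z{\left(-340 \right)} = -163 + \frac{353}{459} = - \frac{74464}{459}$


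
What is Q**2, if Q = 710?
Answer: 504100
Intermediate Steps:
Q**2 = 710**2 = 504100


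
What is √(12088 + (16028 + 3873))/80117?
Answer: √31989/80117 ≈ 0.0022324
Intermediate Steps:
√(12088 + (16028 + 3873))/80117 = √(12088 + 19901)*(1/80117) = √31989*(1/80117) = √31989/80117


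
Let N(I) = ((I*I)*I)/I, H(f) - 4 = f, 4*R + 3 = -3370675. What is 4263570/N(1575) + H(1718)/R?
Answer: 53163092798/30968104125 ≈ 1.7167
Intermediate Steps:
R = -1685339/2 (R = -¾ + (¼)*(-3370675) = -¾ - 3370675/4 = -1685339/2 ≈ -8.4267e+5)
H(f) = 4 + f
N(I) = I² (N(I) = (I²*I)/I = I³/I = I²)
4263570/N(1575) + H(1718)/R = 4263570/(1575²) + (4 + 1718)/(-1685339/2) = 4263570/2480625 + 1722*(-2/1685339) = 4263570*(1/2480625) - 3444/1685339 = 31582/18375 - 3444/1685339 = 53163092798/30968104125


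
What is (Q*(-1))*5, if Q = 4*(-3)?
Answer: 60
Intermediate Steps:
Q = -12
(Q*(-1))*5 = -12*(-1)*5 = 12*5 = 60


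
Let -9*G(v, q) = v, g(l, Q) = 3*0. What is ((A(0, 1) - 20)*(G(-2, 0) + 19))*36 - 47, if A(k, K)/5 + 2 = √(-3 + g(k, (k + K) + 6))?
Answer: -20807 + 3460*I*√3 ≈ -20807.0 + 5992.9*I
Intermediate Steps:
g(l, Q) = 0
G(v, q) = -v/9
A(k, K) = -10 + 5*I*√3 (A(k, K) = -10 + 5*√(-3 + 0) = -10 + 5*√(-3) = -10 + 5*(I*√3) = -10 + 5*I*√3)
((A(0, 1) - 20)*(G(-2, 0) + 19))*36 - 47 = (((-10 + 5*I*√3) - 20)*(-⅑*(-2) + 19))*36 - 47 = ((-30 + 5*I*√3)*(2/9 + 19))*36 - 47 = ((-30 + 5*I*√3)*(173/9))*36 - 47 = (-1730/3 + 865*I*√3/9)*36 - 47 = (-20760 + 3460*I*√3) - 47 = -20807 + 3460*I*√3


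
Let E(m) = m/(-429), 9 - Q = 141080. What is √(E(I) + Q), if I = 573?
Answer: 4*I*√180299262/143 ≈ 375.6*I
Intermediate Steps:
Q = -141071 (Q = 9 - 1*141080 = 9 - 141080 = -141071)
E(m) = -m/429 (E(m) = m*(-1/429) = -m/429)
√(E(I) + Q) = √(-1/429*573 - 141071) = √(-191/143 - 141071) = √(-20173344/143) = 4*I*√180299262/143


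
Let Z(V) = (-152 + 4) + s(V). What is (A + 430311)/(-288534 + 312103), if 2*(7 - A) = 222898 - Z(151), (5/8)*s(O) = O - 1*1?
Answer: 318915/23569 ≈ 13.531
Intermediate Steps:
s(O) = -8/5 + 8*O/5 (s(O) = 8*(O - 1*1)/5 = 8*(O - 1)/5 = 8*(-1 + O)/5 = -8/5 + 8*O/5)
Z(V) = -748/5 + 8*V/5 (Z(V) = (-152 + 4) + (-8/5 + 8*V/5) = -148 + (-8/5 + 8*V/5) = -748/5 + 8*V/5)
A = -111396 (A = 7 - (222898 - (-748/5 + (8/5)*151))/2 = 7 - (222898 - (-748/5 + 1208/5))/2 = 7 - (222898 - 1*92)/2 = 7 - (222898 - 92)/2 = 7 - ½*222806 = 7 - 111403 = -111396)
(A + 430311)/(-288534 + 312103) = (-111396 + 430311)/(-288534 + 312103) = 318915/23569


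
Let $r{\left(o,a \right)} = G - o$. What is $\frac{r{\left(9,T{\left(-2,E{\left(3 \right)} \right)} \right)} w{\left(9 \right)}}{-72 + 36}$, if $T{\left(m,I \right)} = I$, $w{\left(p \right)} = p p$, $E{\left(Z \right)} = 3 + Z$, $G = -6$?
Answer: $\frac{135}{4} \approx 33.75$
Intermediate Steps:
$w{\left(p \right)} = p^{2}$
$r{\left(o,a \right)} = -6 - o$
$\frac{r{\left(9,T{\left(-2,E{\left(3 \right)} \right)} \right)} w{\left(9 \right)}}{-72 + 36} = \frac{\left(-6 - 9\right) 9^{2}}{-72 + 36} = \frac{\left(-6 - 9\right) 81}{-36} = \left(-15\right) 81 \left(- \frac{1}{36}\right) = \left(-1215\right) \left(- \frac{1}{36}\right) = \frac{135}{4}$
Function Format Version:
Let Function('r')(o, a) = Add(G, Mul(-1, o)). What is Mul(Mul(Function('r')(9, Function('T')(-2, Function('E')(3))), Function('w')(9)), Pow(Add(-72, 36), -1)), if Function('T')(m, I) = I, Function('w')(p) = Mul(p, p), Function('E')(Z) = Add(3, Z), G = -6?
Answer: Rational(135, 4) ≈ 33.750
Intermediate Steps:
Function('w')(p) = Pow(p, 2)
Function('r')(o, a) = Add(-6, Mul(-1, o))
Mul(Mul(Function('r')(9, Function('T')(-2, Function('E')(3))), Function('w')(9)), Pow(Add(-72, 36), -1)) = Mul(Mul(Add(-6, Mul(-1, 9)), Pow(9, 2)), Pow(Add(-72, 36), -1)) = Mul(Mul(Add(-6, -9), 81), Pow(-36, -1)) = Mul(Mul(-15, 81), Rational(-1, 36)) = Mul(-1215, Rational(-1, 36)) = Rational(135, 4)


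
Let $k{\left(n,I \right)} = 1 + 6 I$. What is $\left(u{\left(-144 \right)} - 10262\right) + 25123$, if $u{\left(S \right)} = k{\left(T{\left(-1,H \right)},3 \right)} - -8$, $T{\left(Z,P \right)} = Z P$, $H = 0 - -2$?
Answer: $14888$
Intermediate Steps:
$H = 2$ ($H = 0 + 2 = 2$)
$T{\left(Z,P \right)} = P Z$
$u{\left(S \right)} = 27$ ($u{\left(S \right)} = \left(1 + 6 \cdot 3\right) - -8 = \left(1 + 18\right) + 8 = 19 + 8 = 27$)
$\left(u{\left(-144 \right)} - 10262\right) + 25123 = \left(27 - 10262\right) + 25123 = -10235 + 25123 = 14888$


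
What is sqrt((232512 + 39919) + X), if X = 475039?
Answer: sqrt(747470) ≈ 864.56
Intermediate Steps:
sqrt((232512 + 39919) + X) = sqrt((232512 + 39919) + 475039) = sqrt(272431 + 475039) = sqrt(747470)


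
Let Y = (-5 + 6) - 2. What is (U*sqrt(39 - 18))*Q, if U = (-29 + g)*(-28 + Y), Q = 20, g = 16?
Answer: 7540*sqrt(21) ≈ 34553.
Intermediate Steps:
Y = -1 (Y = 1 - 2 = -1)
U = 377 (U = (-29 + 16)*(-28 - 1) = -13*(-29) = 377)
(U*sqrt(39 - 18))*Q = (377*sqrt(39 - 18))*20 = (377*sqrt(21))*20 = 7540*sqrt(21)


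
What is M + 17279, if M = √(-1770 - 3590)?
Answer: 17279 + 4*I*√335 ≈ 17279.0 + 73.212*I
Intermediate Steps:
M = 4*I*√335 (M = √(-5360) = 4*I*√335 ≈ 73.212*I)
M + 17279 = 4*I*√335 + 17279 = 17279 + 4*I*√335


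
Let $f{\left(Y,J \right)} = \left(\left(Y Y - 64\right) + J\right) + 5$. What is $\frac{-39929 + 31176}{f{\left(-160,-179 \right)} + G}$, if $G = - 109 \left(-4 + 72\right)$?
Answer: $- \frac{8753}{17950} \approx -0.48763$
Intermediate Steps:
$f{\left(Y,J \right)} = -59 + J + Y^{2}$ ($f{\left(Y,J \right)} = \left(\left(Y^{2} - 64\right) + J\right) + 5 = \left(\left(-64 + Y^{2}\right) + J\right) + 5 = \left(-64 + J + Y^{2}\right) + 5 = -59 + J + Y^{2}$)
$G = -7412$ ($G = \left(-109\right) 68 = -7412$)
$\frac{-39929 + 31176}{f{\left(-160,-179 \right)} + G} = \frac{-39929 + 31176}{\left(-59 - 179 + \left(-160\right)^{2}\right) - 7412} = - \frac{8753}{\left(-59 - 179 + 25600\right) - 7412} = - \frac{8753}{25362 - 7412} = - \frac{8753}{17950}$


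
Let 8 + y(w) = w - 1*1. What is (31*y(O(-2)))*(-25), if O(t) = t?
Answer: 8525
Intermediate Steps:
y(w) = -9 + w (y(w) = -8 + (w - 1*1) = -8 + (w - 1) = -8 + (-1 + w) = -9 + w)
(31*y(O(-2)))*(-25) = (31*(-9 - 2))*(-25) = (31*(-11))*(-25) = -341*(-25) = 8525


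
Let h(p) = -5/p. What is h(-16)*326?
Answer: 815/8 ≈ 101.88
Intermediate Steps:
h(-16)*326 = -5/(-16)*326 = -5*(-1/16)*326 = (5/16)*326 = 815/8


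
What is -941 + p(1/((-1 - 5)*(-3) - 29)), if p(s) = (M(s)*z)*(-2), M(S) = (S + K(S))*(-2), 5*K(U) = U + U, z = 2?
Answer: -51811/55 ≈ -942.02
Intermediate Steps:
K(U) = 2*U/5 (K(U) = (U + U)/5 = (2*U)/5 = 2*U/5)
M(S) = -14*S/5 (M(S) = (S + 2*S/5)*(-2) = (7*S/5)*(-2) = -14*S/5)
p(s) = 56*s/5 (p(s) = (-14*s/5*2)*(-2) = -28*s/5*(-2) = 56*s/5)
-941 + p(1/((-1 - 5)*(-3) - 29)) = -941 + 56/(5*((-1 - 5)*(-3) - 29)) = -941 + 56/(5*(-6*(-3) - 29)) = -941 + 56/(5*(18 - 29)) = -941 + (56/5)/(-11) = -941 + (56/5)*(-1/11) = -941 - 56/55 = -51811/55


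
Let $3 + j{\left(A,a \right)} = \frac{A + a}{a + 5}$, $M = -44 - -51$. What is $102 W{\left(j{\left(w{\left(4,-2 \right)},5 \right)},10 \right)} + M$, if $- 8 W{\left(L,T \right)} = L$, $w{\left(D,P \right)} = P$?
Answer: $\frac{1657}{40} \approx 41.425$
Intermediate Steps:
$M = 7$ ($M = -44 + 51 = 7$)
$j{\left(A,a \right)} = -3 + \frac{A + a}{5 + a}$ ($j{\left(A,a \right)} = -3 + \frac{A + a}{a + 5} = -3 + \frac{A + a}{5 + a}$)
$W{\left(L,T \right)} = - \frac{L}{8}$
$102 W{\left(j{\left(w{\left(4,-2 \right)},5 \right)},10 \right)} + M = 102 \left(- \frac{\frac{1}{5 + 5} \left(-15 - 2 - 10\right)}{8}\right) + 7 = 102 \left(- \frac{\frac{1}{10} \left(-15 - 2 - 10\right)}{8}\right) + 7 = 102 \left(- \frac{\frac{1}{10} \left(-27\right)}{8}\right) + 7 = 102 \left(\left(- \frac{1}{8}\right) \left(- \frac{27}{10}\right)\right) + 7 = 102 \cdot \frac{27}{80} + 7 = \frac{1377}{40} + 7 = \frac{1657}{40}$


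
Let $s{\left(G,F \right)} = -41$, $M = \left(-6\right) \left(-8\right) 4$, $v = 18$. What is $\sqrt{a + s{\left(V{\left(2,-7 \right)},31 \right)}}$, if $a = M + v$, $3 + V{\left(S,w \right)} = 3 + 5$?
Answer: $13$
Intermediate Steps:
$V{\left(S,w \right)} = 5$ ($V{\left(S,w \right)} = -3 + \left(3 + 5\right) = -3 + 8 = 5$)
$M = 192$ ($M = 48 \cdot 4 = 192$)
$a = 210$ ($a = 192 + 18 = 210$)
$\sqrt{a + s{\left(V{\left(2,-7 \right)},31 \right)}} = \sqrt{210 - 41} = \sqrt{169} = 13$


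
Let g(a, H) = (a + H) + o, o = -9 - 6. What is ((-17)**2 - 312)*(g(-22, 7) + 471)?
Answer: -10143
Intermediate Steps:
o = -15
g(a, H) = -15 + H + a (g(a, H) = (a + H) - 15 = (H + a) - 15 = -15 + H + a)
((-17)**2 - 312)*(g(-22, 7) + 471) = ((-17)**2 - 312)*((-15 + 7 - 22) + 471) = (289 - 312)*(-30 + 471) = -23*441 = -10143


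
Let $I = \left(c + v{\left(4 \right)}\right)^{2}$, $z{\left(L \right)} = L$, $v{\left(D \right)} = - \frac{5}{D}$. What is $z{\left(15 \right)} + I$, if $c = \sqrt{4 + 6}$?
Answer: $\frac{425}{16} - \frac{5 \sqrt{10}}{2} \approx 18.657$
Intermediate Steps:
$c = \sqrt{10} \approx 3.1623$
$I = \left(- \frac{5}{4} + \sqrt{10}\right)^{2}$ ($I = \left(\sqrt{10} - \frac{5}{4}\right)^{2} = \left(- \frac{5}{4} + \sqrt{10}\right)^{2} \approx 3.6568$)
$z{\left(15 \right)} + I = 15 + \left(\frac{185}{16} - \frac{5 \sqrt{10}}{2}\right) = \frac{425}{16} - \frac{5 \sqrt{10}}{2}$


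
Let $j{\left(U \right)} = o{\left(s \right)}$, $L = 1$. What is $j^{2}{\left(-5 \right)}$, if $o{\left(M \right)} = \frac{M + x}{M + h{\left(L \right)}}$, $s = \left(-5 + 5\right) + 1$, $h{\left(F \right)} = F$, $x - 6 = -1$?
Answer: $9$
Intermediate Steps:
$x = 5$ ($x = 6 - 1 = 5$)
$s = 1$ ($s = 0 + 1 = 1$)
$o{\left(M \right)} = \frac{5 + M}{1 + M}$ ($o{\left(M \right)} = \frac{M + 5}{M + 1} = \frac{5 + M}{1 + M}$)
$j{\left(U \right)} = 3$ ($j{\left(U \right)} = \frac{5 + 1}{1 + 1} = \frac{1}{2} \cdot 6 = 3$)
$j^{2}{\left(-5 \right)} = 3^{2} = 9$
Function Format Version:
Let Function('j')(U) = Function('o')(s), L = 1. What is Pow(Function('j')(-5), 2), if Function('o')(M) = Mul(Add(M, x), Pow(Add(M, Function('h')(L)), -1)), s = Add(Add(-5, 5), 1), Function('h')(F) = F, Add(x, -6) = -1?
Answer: 9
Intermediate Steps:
x = 5 (x = Add(6, -1) = 5)
s = 1 (s = Add(0, 1) = 1)
Function('o')(M) = Mul(Pow(Add(1, M), -1), Add(5, M)) (Function('o')(M) = Mul(Add(M, 5), Pow(Add(M, 1), -1)) = Mul(Add(5, M), Pow(Add(1, M), -1)) = Mul(Pow(Add(1, M), -1), Add(5, M)))
Function('j')(U) = 3 (Function('j')(U) = Mul(Pow(Add(1, 1), -1), Add(5, 1)) = Mul(Pow(2, -1), 6) = Mul(Rational(1, 2), 6) = 3)
Pow(Function('j')(-5), 2) = Pow(3, 2) = 9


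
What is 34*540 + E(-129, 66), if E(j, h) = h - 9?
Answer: 18417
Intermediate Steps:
E(j, h) = -9 + h
34*540 + E(-129, 66) = 34*540 + (-9 + 66) = 18360 + 57 = 18417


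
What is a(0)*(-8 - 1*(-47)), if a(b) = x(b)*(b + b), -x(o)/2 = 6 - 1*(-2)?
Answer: 0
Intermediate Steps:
x(o) = -16 (x(o) = -2*(6 - 1*(-2)) = -2*(6 + 2) = -2*8 = -16)
a(b) = -32*b (a(b) = -16*(b + b) = -32*b)
a(0)*(-8 - 1*(-47)) = (-32*0)*(-8 - 1*(-47)) = 0*(-8 + 47) = 0*39 = 0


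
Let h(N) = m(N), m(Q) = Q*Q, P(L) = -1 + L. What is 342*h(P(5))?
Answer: 5472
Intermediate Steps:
m(Q) = Q²
h(N) = N²
342*h(P(5)) = 342*(-1 + 5)² = 342*4² = 342*16 = 5472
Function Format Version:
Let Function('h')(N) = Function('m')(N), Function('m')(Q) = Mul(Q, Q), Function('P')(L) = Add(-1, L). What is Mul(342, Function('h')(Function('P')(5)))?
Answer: 5472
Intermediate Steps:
Function('m')(Q) = Pow(Q, 2)
Function('h')(N) = Pow(N, 2)
Mul(342, Function('h')(Function('P')(5))) = Mul(342, Pow(Add(-1, 5), 2)) = Mul(342, Pow(4, 2)) = Mul(342, 16) = 5472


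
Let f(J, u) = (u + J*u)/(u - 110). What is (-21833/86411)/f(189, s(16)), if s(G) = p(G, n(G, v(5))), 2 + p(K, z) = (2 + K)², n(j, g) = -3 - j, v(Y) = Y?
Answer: -165307/188808035 ≈ -0.00087553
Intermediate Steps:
p(K, z) = -2 + (2 + K)²
s(G) = -2 + (2 + G)²
f(J, u) = (u + J*u)/(-110 + u)
(-21833/86411)/f(189, s(16)) = (-21833/86411)/(((-2 + (2 + 16)²)*(1 + 189)/(-110 + (-2 + (2 + 16)²)))) = (-21833*1/86411)/(((-2 + 18²)*190/(-110 + (-2 + 18²)))) = -21833*(-110 + (-2 + 324))/(190*(-2 + 324))/86411 = -21833/(86411*(322*190/(-110 + 322))) = -21833/(86411*(322*190/212)) = -21833/(86411*(322*(1/212)*190)) = -21833/(86411*15295/53) = -21833/86411*53/15295 = -165307/188808035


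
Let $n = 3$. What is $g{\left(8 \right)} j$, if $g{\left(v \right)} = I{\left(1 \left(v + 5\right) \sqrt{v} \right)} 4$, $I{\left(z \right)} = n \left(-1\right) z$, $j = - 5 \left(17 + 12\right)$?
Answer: $45240 \sqrt{2} \approx 63979.0$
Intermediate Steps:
$j = -145$ ($j = \left(-5\right) 29 = -145$)
$I{\left(z \right)} = - 3 z$ ($I{\left(z \right)} = 3 \left(-1\right) z = - 3 z$)
$g{\left(v \right)} = - 12 \sqrt{v} \left(5 + v\right)$ ($g{\left(v \right)} = - 3 \cdot 1 \left(v + 5\right) \sqrt{v} 4 = - 3 \cdot 1 \left(5 + v\right) \sqrt{v} 4 = - 3 \left(5 + v\right) \sqrt{v} 4 = - 3 \sqrt{v} \left(5 + v\right) 4 = - 12 \sqrt{v} \left(5 + v\right)$)
$g{\left(8 \right)} j = 12 \sqrt{8} \left(-5 - 8\right) \left(-145\right) = 12 \cdot 2 \sqrt{2} \left(-5 - 8\right) \left(-145\right) = 12 \cdot 2 \sqrt{2} \left(-13\right) \left(-145\right) = - 312 \sqrt{2} \left(-145\right) = 45240 \sqrt{2}$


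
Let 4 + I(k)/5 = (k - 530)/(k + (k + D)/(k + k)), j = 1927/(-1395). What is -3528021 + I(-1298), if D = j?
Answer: -16577492515776643/4698790523 ≈ -3.5280e+6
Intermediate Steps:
j = -1927/1395 (j = 1927*(-1/1395) = -1927/1395 ≈ -1.3814)
D = -1927/1395 ≈ -1.3814
I(k) = -20 + 5*(-530 + k)/(k + (-1927/1395 + k)/(2*k)) (I(k) = -20 + 5*((k - 530)/(k + (k - 1927/1395)/(k + k))) = -20 + 5*((-530 + k)/(k + (-1927/1395 + k)/((2*k)))) = -20 + 5*((-530 + k)/(k + (-1927/1395 + k)*(1/(2*k)))) = -20 + 5*((-530 + k)/(k + (-1927/1395 + k)/(2*k))) = -20 + 5*(-530 + k)/(k + (-1927/1395 + k)/(2*k)))
-3528021 + I(-1298) = -3528021 + 10*(3854 - 742140*(-1298) - 4185*(-1298)²)/(-1927 + 1395*(-1298) + 2790*(-1298)²) = -3528021 + 10*(3854 + 963297720 - 4185*1684804)/(-1927 - 1810710 + 2790*1684804) = -3528021 + 10*(3854 + 963297720 - 7050904740)/(-1927 - 1810710 + 4700603160) = -3528021 + 10*(-6087603166)/4698790523 = -3528021 + 10*(1/4698790523)*(-6087603166) = -3528021 - 60876031660/4698790523 = -16577492515776643/4698790523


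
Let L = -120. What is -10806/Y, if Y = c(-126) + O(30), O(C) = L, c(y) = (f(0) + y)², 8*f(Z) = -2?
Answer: -172896/253105 ≈ -0.68310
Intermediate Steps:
f(Z) = -¼ (f(Z) = (⅛)*(-2) = -¼)
c(y) = (-¼ + y)²
O(C) = -120
Y = 253105/16 (Y = (-1 + 4*(-126))²/16 - 120 = (-1 - 504)²/16 - 120 = (1/16)*(-505)² - 120 = (1/16)*255025 - 120 = 255025/16 - 120 = 253105/16 ≈ 15819.)
-10806/Y = -10806/253105/16 = -10806*16/253105 = -172896/253105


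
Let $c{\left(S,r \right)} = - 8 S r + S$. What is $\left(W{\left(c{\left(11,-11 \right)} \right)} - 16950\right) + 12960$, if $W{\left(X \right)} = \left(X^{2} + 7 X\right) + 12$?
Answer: $961316$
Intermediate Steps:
$c{\left(S,r \right)} = S - 8 S r$ ($c{\left(S,r \right)} = - 8 S r + S = S - 8 S r$)
$W{\left(X \right)} = 12 + X^{2} + 7 X$
$\left(W{\left(c{\left(11,-11 \right)} \right)} - 16950\right) + 12960 = \left(\left(12 + \left(11 \left(1 - -88\right)\right)^{2} + 7 \cdot 11 \left(1 - -88\right)\right) - 16950\right) + 12960 = \left(\left(12 + \left(11 \left(1 + 88\right)\right)^{2} + 7 \cdot 11 \left(1 + 88\right)\right) - 16950\right) + 12960 = \left(\left(12 + \left(11 \cdot 89\right)^{2} + 7 \cdot 11 \cdot 89\right) - 16950\right) + 12960 = \left(\left(12 + 979^{2} + 7 \cdot 979\right) - 16950\right) + 12960 = \left(\left(12 + 958441 + 6853\right) - 16950\right) + 12960 = \left(965306 - 16950\right) + 12960 = 948356 + 12960 = 961316$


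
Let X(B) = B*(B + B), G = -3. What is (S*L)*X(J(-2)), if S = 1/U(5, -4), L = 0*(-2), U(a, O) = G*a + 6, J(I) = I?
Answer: 0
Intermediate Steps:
X(B) = 2*B² (X(B) = B*(2*B) = 2*B²)
U(a, O) = 6 - 3*a (U(a, O) = -3*a + 6 = 6 - 3*a)
L = 0
S = -⅑ (S = 1/(6 - 3*5) = 1/(6 - 15) = 1/(-9) = -⅑ ≈ -0.11111)
(S*L)*X(J(-2)) = (-⅑*0)*(2*(-2)²) = 0*(2*4) = 0*8 = 0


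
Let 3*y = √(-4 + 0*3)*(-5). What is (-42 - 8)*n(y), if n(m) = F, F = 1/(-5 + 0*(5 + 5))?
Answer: 10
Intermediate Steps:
y = -10*I/3 (y = (√(-4 + 0*3)*(-5))/3 = (√(-4 + 0)*(-5))/3 = (√(-4)*(-5))/3 = ((2*I)*(-5))/3 = (-10*I)/3 = -10*I/3 ≈ -3.3333*I)
F = -⅕ (F = 1/(-5 + 0*10) = 1/(-5 + 0) = 1/(-5) = -⅕ ≈ -0.20000)
n(m) = -⅕
(-42 - 8)*n(y) = (-42 - 8)*(-⅕) = -50*(-⅕) = 10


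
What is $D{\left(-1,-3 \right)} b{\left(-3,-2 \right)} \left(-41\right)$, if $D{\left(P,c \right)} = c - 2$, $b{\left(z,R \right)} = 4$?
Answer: $820$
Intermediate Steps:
$D{\left(P,c \right)} = -2 + c$ ($D{\left(P,c \right)} = c - 2 = -2 + c$)
$D{\left(-1,-3 \right)} b{\left(-3,-2 \right)} \left(-41\right) = \left(-2 - 3\right) 4 \left(-41\right) = \left(-5\right) 4 \left(-41\right) = \left(-20\right) \left(-41\right) = 820$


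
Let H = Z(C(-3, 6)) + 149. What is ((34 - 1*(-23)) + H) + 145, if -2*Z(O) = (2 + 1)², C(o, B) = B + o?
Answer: 693/2 ≈ 346.50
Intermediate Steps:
Z(O) = -9/2 (Z(O) = -(2 + 1)²/2 = -½*3² = -½*9 = -9/2)
H = 289/2 (H = -9/2 + 149 = 289/2 ≈ 144.50)
((34 - 1*(-23)) + H) + 145 = ((34 - 1*(-23)) + 289/2) + 145 = ((34 + 23) + 289/2) + 145 = (57 + 289/2) + 145 = 403/2 + 145 = 693/2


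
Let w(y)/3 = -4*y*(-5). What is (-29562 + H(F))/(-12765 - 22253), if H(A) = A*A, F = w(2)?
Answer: 7581/17509 ≈ 0.43298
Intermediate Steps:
w(y) = 60*y (w(y) = 3*(-4*y*(-5)) = 3*(20*y) = 60*y)
F = 120 (F = 60*2 = 120)
H(A) = A²
(-29562 + H(F))/(-12765 - 22253) = (-29562 + 120²)/(-12765 - 22253) = (-29562 + 14400)/(-35018) = -15162*(-1/35018) = 7581/17509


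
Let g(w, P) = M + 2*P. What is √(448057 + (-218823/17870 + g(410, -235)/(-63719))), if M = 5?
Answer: √580909410980822717736190/1138658530 ≈ 669.36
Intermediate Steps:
g(w, P) = 5 + 2*P
√(448057 + (-218823/17870 + g(410, -235)/(-63719))) = √(448057 + (-218823/17870 + (5 + 2*(-235))/(-63719))) = √(448057 + (-218823*1/17870 + (5 - 470)*(-1/63719))) = √(448057 + (-218823/17870 - 465*(-1/63719))) = √(448057 + (-218823/17870 + 465/63719)) = √(448057 - 13934873187/1138658530) = √(510169990103023/1138658530) = √580909410980822717736190/1138658530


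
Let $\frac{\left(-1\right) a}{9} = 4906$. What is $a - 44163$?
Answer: $-88317$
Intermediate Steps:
$a = -44154$ ($a = \left(-9\right) 4906 = -44154$)
$a - 44163 = -44154 - 44163 = -88317$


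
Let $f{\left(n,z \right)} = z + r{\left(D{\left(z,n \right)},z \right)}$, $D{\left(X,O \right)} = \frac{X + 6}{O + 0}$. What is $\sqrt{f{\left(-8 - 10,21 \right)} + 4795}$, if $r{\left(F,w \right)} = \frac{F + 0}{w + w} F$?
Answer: $\frac{\sqrt{3775786}}{28} \approx 69.398$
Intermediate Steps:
$D{\left(X,O \right)} = \frac{6 + X}{O}$
$r{\left(F,w \right)} = \frac{F^{2}}{2 w}$ ($r{\left(F,w \right)} = \frac{F}{2 w} F = \frac{F^{2}}{2 w}$)
$f{\left(n,z \right)} = z + \frac{\left(6 + z\right)^{2}}{2 n^{2} z}$ ($f{\left(n,z \right)} = z + \frac{\left(\frac{6 + z}{n}\right)^{2}}{2 z} = z + \frac{\frac{1}{n^{2}} \left(6 + z\right)^{2}}{2 z} = z + \frac{\left(6 + z\right)^{2}}{2 n^{2} z}$)
$\sqrt{f{\left(-8 - 10,21 \right)} + 4795} = \sqrt{\left(21 + \frac{\left(6 + 21\right)^{2}}{2 \left(-8 - 10\right)^{2} \cdot 21}\right) + 4795} = \sqrt{\left(21 + \frac{1}{2} \cdot \frac{1}{324} \cdot \frac{1}{21} \cdot 27^{2}\right) + 4795} = \sqrt{\left(21 + \frac{1}{2} \cdot \frac{1}{324} \cdot \frac{1}{21} \cdot 729\right) + 4795} = \sqrt{\left(21 + \frac{3}{56}\right) + 4795} = \sqrt{\frac{1179}{56} + 4795} = \sqrt{\frac{269699}{56}} = \frac{\sqrt{3775786}}{28}$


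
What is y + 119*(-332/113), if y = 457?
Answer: 12133/113 ≈ 107.37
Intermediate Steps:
y + 119*(-332/113) = 457 + 119*(-332/113) = 457 - 39508/113 = 12133/113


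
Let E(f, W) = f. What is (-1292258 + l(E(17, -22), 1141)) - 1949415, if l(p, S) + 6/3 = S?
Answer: -3240534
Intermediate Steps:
l(p, S) = -2 + S
(-1292258 + l(E(17, -22), 1141)) - 1949415 = (-1292258 + (-2 + 1141)) - 1949415 = (-1292258 + 1139) - 1949415 = -1291119 - 1949415 = -3240534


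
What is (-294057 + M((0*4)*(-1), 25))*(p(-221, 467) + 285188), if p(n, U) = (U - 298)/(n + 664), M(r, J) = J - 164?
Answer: -37168267518788/443 ≈ -8.3901e+10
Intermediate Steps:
M(r, J) = -164 + J
p(n, U) = (-298 + U)/(664 + n)
(-294057 + M((0*4)*(-1), 25))*(p(-221, 467) + 285188) = (-294057 + (-164 + 25))*((-298 + 467)/(664 - 221) + 285188) = (-294057 - 139)*(169/443 + 285188) = -294196*((1/443)*169 + 285188) = -294196*(169/443 + 285188) = -294196*126338453/443 = -37168267518788/443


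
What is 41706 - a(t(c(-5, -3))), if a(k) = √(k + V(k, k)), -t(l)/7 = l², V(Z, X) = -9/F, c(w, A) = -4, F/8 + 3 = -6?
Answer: 41706 - I*√1790/4 ≈ 41706.0 - 10.577*I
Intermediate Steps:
F = -72 (F = -24 + 8*(-6) = -24 - 48 = -72)
V(Z, X) = ⅛ (V(Z, X) = -9/(-72) = -9*(-1/72) = ⅛)
t(l) = -7*l²
a(k) = √(⅛ + k) (a(k) = √(k + ⅛) = √(⅛ + k))
41706 - a(t(c(-5, -3))) = 41706 - √(2 + 16*(-7*(-4)²))/4 = 41706 - √(2 + 16*(-7*16))/4 = 41706 - √(2 + 16*(-112))/4 = 41706 - √(2 - 1792)/4 = 41706 - √(-1790)/4 = 41706 - I*√1790/4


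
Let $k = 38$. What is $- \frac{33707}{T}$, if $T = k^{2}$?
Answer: $- \frac{33707}{1444} \approx -23.343$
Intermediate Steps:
$T = 1444$ ($T = 38^{2} = 1444$)
$- \frac{33707}{T} = - \frac{33707}{1444}$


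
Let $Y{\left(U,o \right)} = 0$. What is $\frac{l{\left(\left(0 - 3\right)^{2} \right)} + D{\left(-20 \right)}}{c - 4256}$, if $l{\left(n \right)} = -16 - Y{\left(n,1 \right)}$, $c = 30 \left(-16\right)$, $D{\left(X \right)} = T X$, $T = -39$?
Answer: $- \frac{191}{1184} \approx -0.16132$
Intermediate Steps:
$D{\left(X \right)} = - 39 X$
$c = -480$
$l{\left(n \right)} = -16$ ($l{\left(n \right)} = -16 - 0 = -16 + 0 = -16$)
$\frac{l{\left(\left(0 - 3\right)^{2} \right)} + D{\left(-20 \right)}}{c - 4256} = \frac{-16 - -780}{-480 - 4256} = \frac{-16 + 780}{-4736} = 764 \left(- \frac{1}{4736}\right) = - \frac{191}{1184}$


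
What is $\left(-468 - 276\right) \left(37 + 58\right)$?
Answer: $-70680$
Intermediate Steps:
$\left(-468 - 276\right) \left(37 + 58\right) = \left(-468 - 276\right) 95 = \left(-744\right) 95 = -70680$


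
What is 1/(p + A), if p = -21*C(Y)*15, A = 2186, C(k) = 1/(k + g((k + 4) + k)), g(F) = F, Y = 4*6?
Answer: 76/165821 ≈ 0.00045833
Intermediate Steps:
Y = 24
C(k) = 1/(4 + 3*k) (C(k) = 1/(k + ((k + 4) + k)) = 1/(k + ((4 + k) + k)) = 1/(k + (4 + 2*k)) = 1/(4 + 3*k))
p = -315/76 (p = -21/(4 + 3*24)*15 = -21/(4 + 72)*15 = -21/76*15 = -315/76 ≈ -4.1447)
1/(p + A) = 1/(-315/76 + 2186) = 1/(165821/76) = 76/165821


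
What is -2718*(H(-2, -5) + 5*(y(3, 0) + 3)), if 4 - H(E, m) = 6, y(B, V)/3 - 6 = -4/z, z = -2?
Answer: -361494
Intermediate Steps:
y(B, V) = 24 (y(B, V) = 18 + 3*(-4/(-2)) = 18 + 3*(-4*(-½)) = 18 + 3*2 = 18 + 6 = 24)
H(E, m) = -2 (H(E, m) = 4 - 1*6 = 4 - 6 = -2)
-2718*(H(-2, -5) + 5*(y(3, 0) + 3)) = -2718*(-2 + 5*(24 + 3)) = -2718*(-2 + 5*27) = -2718*(-2 + 135) = -2718*133 = -361494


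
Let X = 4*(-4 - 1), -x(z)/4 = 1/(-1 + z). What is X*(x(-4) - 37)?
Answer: 724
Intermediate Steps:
x(z) = -4/(-1 + z)
X = -20 (X = 4*(-5) = -20)
X*(x(-4) - 37) = -20*(-4/(-1 - 4) - 37) = -20*(-4/(-5) - 37) = -20*(-4*(-⅕) - 37) = -20*(⅘ - 37) = -20*(-181/5) = 724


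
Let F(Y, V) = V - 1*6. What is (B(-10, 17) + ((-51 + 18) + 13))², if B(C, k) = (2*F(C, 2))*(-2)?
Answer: 16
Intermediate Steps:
F(Y, V) = -6 + V (F(Y, V) = V - 6 = -6 + V)
B(C, k) = 16 (B(C, k) = (2*(-6 + 2))*(-2) = (2*(-4))*(-2) = -8*(-2) = 16)
(B(-10, 17) + ((-51 + 18) + 13))² = (16 + ((-51 + 18) + 13))² = (16 + (-33 + 13))² = (16 - 20)² = (-4)² = 16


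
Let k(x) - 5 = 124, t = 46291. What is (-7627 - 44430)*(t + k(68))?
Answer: -2416485940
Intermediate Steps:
k(x) = 129 (k(x) = 5 + 124 = 129)
(-7627 - 44430)*(t + k(68)) = (-7627 - 44430)*(46291 + 129) = -52057*46420 = -2416485940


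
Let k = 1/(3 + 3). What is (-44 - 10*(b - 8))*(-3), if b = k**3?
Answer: -3883/36 ≈ -107.86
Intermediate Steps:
k = 1/6 ≈ 0.16667
b = 1/216 (b = (1/6)**3 = 1/216 ≈ 0.0046296)
(-44 - 10*(b - 8))*(-3) = (-44 - 10*(1/216 - 8))*(-3) = (-44 - 10*(-1727/216))*(-3) = (-44 + 8635/108)*(-3) = (3883/108)*(-3) = -3883/36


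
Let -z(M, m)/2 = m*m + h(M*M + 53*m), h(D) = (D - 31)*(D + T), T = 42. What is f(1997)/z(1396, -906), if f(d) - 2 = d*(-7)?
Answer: 4659/2408703176744 ≈ 1.9342e-9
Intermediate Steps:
f(d) = 2 - 7*d (f(d) = 2 + d*(-7) = 2 - 7*d)
h(D) = (-31 + D)*(42 + D) (h(D) = (D - 31)*(D + 42) = (-31 + D)*(42 + D))
z(M, m) = 2604 - 1166*m - 22*M² - 2*m² - 2*(M² + 53*m)² (z(M, m) = -2*(m*m + (-1302 + (M*M + 53*m)² + 11*(M*M + 53*m))) = -2*(m² + (-1302 + (M² + 53*m)² + 11*(M² + 53*m))) = -2*(m² + (-1302 + (M² + 53*m)² + (11*M² + 583*m))) = -2*(m² + (-1302 + (M² + 53*m)² + 11*M² + 583*m)) = -2*(-1302 + m² + (M² + 53*m)² + 11*M² + 583*m) = 2604 - 1166*m - 22*M² - 2*m² - 2*(M² + 53*m)²)
f(1997)/z(1396, -906) = (2 - 7*1997)/(2604 - 1166*(-906) - 22*1396² - 2*(-906)² - 2*(1396² + 53*(-906))²) = (2 - 13979)/(2604 + 1056396 - 22*1948816 - 2*820836 - 2*(1948816 - 48018)²) = -13977/(2604 + 1056396 - 42873952 - 1641672 - 2*1900798²) = -13977/(2604 + 1056396 - 42873952 - 1641672 - 2*3613033036804) = -13977/(2604 + 1056396 - 42873952 - 1641672 - 7226066073608) = -13977/(-7226109530232) = -13977*(-1/7226109530232) = 4659/2408703176744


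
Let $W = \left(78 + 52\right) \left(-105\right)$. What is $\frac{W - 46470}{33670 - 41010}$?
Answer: $\frac{3006}{367} \approx 8.1907$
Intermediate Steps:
$W = -13650$ ($W = 130 \left(-105\right) = -13650$)
$\frac{W - 46470}{33670 - 41010} = \frac{-13650 - 46470}{33670 - 41010} = - \frac{60120}{-7340} = \left(-60120\right) \left(- \frac{1}{7340}\right) = \frac{3006}{367}$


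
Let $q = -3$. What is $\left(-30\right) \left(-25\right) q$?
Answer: $-2250$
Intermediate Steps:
$\left(-30\right) \left(-25\right) q = \left(-30\right) \left(-25\right) \left(-3\right) = 750 \left(-3\right) = -2250$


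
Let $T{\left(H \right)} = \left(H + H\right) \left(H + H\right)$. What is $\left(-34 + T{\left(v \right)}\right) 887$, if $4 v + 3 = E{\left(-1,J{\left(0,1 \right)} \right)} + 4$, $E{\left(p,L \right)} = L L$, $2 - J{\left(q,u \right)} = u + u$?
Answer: $- \frac{119745}{4} \approx -29936.0$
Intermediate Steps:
$J{\left(q,u \right)} = 2 - 2 u$ ($J{\left(q,u \right)} = 2 - \left(u + u\right) = 2 - 2 u$)
$E{\left(p,L \right)} = L^{2}$
$v = \frac{1}{4}$ ($v = - \frac{3}{4} + \frac{\left(2 - 2\right)^{2} + 4}{4} = - \frac{3}{4} + \frac{0^{2} + 4}{4} = - \frac{3}{4} + \frac{0 + 4}{4} = - \frac{3}{4} + \frac{1}{4} \cdot 4 = - \frac{3}{4} + 1 = \frac{1}{4} \approx 0.25$)
$T{\left(H \right)} = 4 H^{2}$ ($T{\left(H \right)} = 2 H 2 H = 4 H^{2}$)
$\left(-34 + T{\left(v \right)}\right) 887 = \left(-34 + \frac{4}{16}\right) 887 = \left(-34 + 4 \cdot \frac{1}{16}\right) 887 = \left(-34 + \frac{1}{4}\right) 887 = \left(- \frac{135}{4}\right) 887 = - \frac{119745}{4}$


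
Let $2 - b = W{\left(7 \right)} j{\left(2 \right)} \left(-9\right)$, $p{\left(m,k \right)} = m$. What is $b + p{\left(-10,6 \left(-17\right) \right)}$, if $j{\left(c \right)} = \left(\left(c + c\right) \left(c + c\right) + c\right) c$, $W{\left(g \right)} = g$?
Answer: $2260$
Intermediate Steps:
$j{\left(c \right)} = c \left(c + 4 c^{2}\right)$ ($j{\left(c \right)} = \left(2 c 2 c + c\right) c = \left(4 c^{2} + c\right) c = \left(c + 4 c^{2}\right) c = c \left(c + 4 c^{2}\right)$)
$b = 2270$ ($b = 2 - 7 \cdot 2^{2} \left(1 + 4 \cdot 2\right) \left(-9\right) = 2 - 7 \cdot 4 \left(1 + 8\right) \left(-9\right) = 2 - 7 \cdot 4 \cdot 9 \left(-9\right) = 2 - 7 \cdot 36 \left(-9\right) = 2 - 252 \left(-9\right) = 2 - -2268 = 2 + 2268 = 2270$)
$b + p{\left(-10,6 \left(-17\right) \right)} = 2270 - 10 = 2260$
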